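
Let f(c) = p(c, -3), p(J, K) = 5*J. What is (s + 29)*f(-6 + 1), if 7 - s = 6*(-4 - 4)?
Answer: -2100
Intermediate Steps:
s = 55 (s = 7 - 6*(-4 - 4) = 7 - 6*(-8) = 7 - 1*(-48) = 7 + 48 = 55)
f(c) = 5*c
(s + 29)*f(-6 + 1) = (55 + 29)*(5*(-6 + 1)) = 84*(5*(-5)) = 84*(-25) = -2100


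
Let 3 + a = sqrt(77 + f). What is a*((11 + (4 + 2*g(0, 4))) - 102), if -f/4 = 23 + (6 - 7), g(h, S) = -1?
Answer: 267 - 89*I*sqrt(11) ≈ 267.0 - 295.18*I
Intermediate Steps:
f = -88 (f = -4*(23 + (6 - 7)) = -4*(23 - 1) = -4*22 = -88)
a = -3 + I*sqrt(11) (a = -3 + sqrt(77 - 88) = -3 + sqrt(-11) = -3 + I*sqrt(11) ≈ -3.0 + 3.3166*I)
a*((11 + (4 + 2*g(0, 4))) - 102) = (-3 + I*sqrt(11))*((11 + (4 + 2*(-1))) - 102) = (-3 + I*sqrt(11))*((11 + (4 - 2)) - 102) = (-3 + I*sqrt(11))*((11 + 2) - 102) = (-3 + I*sqrt(11))*(13 - 102) = (-3 + I*sqrt(11))*(-89) = 267 - 89*I*sqrt(11)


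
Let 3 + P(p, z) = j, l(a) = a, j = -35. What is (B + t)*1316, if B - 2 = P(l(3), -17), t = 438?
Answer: 529032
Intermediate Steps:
P(p, z) = -38 (P(p, z) = -3 - 35 = -38)
B = -36 (B = 2 - 38 = -36)
(B + t)*1316 = (-36 + 438)*1316 = 402*1316 = 529032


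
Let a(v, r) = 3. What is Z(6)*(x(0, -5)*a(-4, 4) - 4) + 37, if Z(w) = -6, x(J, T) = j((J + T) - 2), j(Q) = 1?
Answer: 43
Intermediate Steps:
x(J, T) = 1
Z(6)*(x(0, -5)*a(-4, 4) - 4) + 37 = -6*(1*3 - 4) + 37 = -6*(3 - 4) + 37 = -6*(-1) + 37 = 6 + 37 = 43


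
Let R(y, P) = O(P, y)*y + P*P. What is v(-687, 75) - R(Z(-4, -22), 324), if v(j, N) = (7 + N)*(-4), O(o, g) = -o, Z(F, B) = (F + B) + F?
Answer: -115024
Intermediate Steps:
Z(F, B) = B + 2*F (Z(F, B) = (B + F) + F = B + 2*F)
R(y, P) = P**2 - P*y (R(y, P) = (-P)*y + P*P = -P*y + P**2 = P**2 - P*y)
v(j, N) = -28 - 4*N
v(-687, 75) - R(Z(-4, -22), 324) = (-28 - 4*75) - 324*(324 - (-22 + 2*(-4))) = (-28 - 300) - 324*(324 - (-22 - 8)) = -328 - 324*(324 - 1*(-30)) = -328 - 324*(324 + 30) = -328 - 324*354 = -328 - 1*114696 = -328 - 114696 = -115024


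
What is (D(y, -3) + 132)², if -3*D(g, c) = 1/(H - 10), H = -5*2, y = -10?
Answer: 62742241/3600 ≈ 17428.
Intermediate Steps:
H = -10
D(g, c) = 1/60 (D(g, c) = -1/(3*(-10 - 10)) = -⅓/(-20) = -⅓*(-1/20) = 1/60)
(D(y, -3) + 132)² = (1/60 + 132)² = (7921/60)² = 62742241/3600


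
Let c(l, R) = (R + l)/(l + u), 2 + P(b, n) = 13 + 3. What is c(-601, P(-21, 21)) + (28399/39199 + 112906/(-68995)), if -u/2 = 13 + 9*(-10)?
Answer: 485075307752/1208927147235 ≈ 0.40124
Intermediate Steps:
u = 154 (u = -2*(13 + 9*(-10)) = -2*(13 - 90) = -2*(-77) = 154)
P(b, n) = 14 (P(b, n) = -2 + (13 + 3) = -2 + 16 = 14)
c(l, R) = (R + l)/(154 + l) (c(l, R) = (R + l)/(l + 154) = (R + l)/(154 + l))
c(-601, P(-21, 21)) + (28399/39199 + 112906/(-68995)) = (14 - 601)/(154 - 601) + (28399/39199 + 112906/(-68995)) = -587/(-447) + (28399*(1/39199) + 112906*(-1/68995)) = -1/447*(-587) + (28399/39199 - 112906/68995) = 587/447 - 2466413289/2704535005 = 485075307752/1208927147235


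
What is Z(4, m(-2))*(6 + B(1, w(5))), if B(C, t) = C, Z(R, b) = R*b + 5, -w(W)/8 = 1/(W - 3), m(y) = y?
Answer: -21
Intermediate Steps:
w(W) = -8/(-3 + W) (w(W) = -8/(W - 3) = -8/(-3 + W))
Z(R, b) = 5 + R*b
Z(4, m(-2))*(6 + B(1, w(5))) = (5 + 4*(-2))*(6 + 1) = (5 - 8)*7 = -3*7 = -21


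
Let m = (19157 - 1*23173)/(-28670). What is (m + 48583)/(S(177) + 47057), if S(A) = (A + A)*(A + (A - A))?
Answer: 696439313/1572764525 ≈ 0.44281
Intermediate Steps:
m = 2008/14335 (m = (19157 - 23173)*(-1/28670) = -4016*(-1/28670) = 2008/14335 ≈ 0.14008)
S(A) = 2*A² (S(A) = (2*A)*(A + 0) = (2*A)*A = 2*A²)
(m + 48583)/(S(177) + 47057) = (2008/14335 + 48583)/(2*177² + 47057) = 696439313/(14335*(2*31329 + 47057)) = 696439313/(14335*(62658 + 47057)) = (696439313/14335)/109715 = (696439313/14335)*(1/109715) = 696439313/1572764525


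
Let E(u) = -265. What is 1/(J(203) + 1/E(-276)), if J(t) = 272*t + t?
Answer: 265/14686034 ≈ 1.8044e-5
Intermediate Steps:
J(t) = 273*t
1/(J(203) + 1/E(-276)) = 1/(273*203 + 1/(-265)) = 1/(55419 - 1/265) = 1/(14686034/265) = 265/14686034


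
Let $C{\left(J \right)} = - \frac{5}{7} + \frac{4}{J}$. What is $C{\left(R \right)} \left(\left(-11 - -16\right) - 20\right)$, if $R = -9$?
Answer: $\frac{365}{21} \approx 17.381$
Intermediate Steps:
$C{\left(J \right)} = - \frac{5}{7} + \frac{4}{J}$ ($C{\left(J \right)} = \left(-5\right) \frac{1}{7} + \frac{4}{J} = - \frac{5}{7} + \frac{4}{J}$)
$C{\left(R \right)} \left(\left(-11 - -16\right) - 20\right) = \left(- \frac{5}{7} + \frac{4}{-9}\right) \left(\left(-11 - -16\right) - 20\right) = \left(- \frac{5}{7} + 4 \left(- \frac{1}{9}\right)\right) \left(\left(-11 + 16\right) - 20\right) = \left(- \frac{5}{7} - \frac{4}{9}\right) \left(5 - 20\right) = \left(- \frac{73}{63}\right) \left(-15\right) = \frac{365}{21}$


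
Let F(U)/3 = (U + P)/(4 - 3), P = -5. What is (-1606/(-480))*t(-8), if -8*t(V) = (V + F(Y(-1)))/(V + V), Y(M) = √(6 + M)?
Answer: -18469/30720 + 803*√5/10240 ≈ -0.42586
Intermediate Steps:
F(U) = -15 + 3*U (F(U) = 3*((U - 5)/(4 - 3)) = 3*((-5 + U)/1) = 3*((-5 + U)*1) = 3*(-5 + U) = -15 + 3*U)
t(V) = -(-15 + V + 3*√5)/(16*V) (t(V) = -(V + (-15 + 3*√(6 - 1)))/(8*(V + V)) = -(V + (-15 + 3*√5))/(8*(2*V)) = -(-15 + V + 3*√5)*1/(2*V)/8 = -(-15 + V + 3*√5)/(16*V))
(-1606/(-480))*t(-8) = (-1606/(-480))*((1/16)*(15 - 1*(-8) - 3*√5)/(-8)) = (-1606*(-1/480))*((1/16)*(-⅛)*(15 + 8 - 3*√5)) = 803*((1/16)*(-⅛)*(23 - 3*√5))/240 = 803*(-23/128 + 3*√5/128)/240 = -18469/30720 + 803*√5/10240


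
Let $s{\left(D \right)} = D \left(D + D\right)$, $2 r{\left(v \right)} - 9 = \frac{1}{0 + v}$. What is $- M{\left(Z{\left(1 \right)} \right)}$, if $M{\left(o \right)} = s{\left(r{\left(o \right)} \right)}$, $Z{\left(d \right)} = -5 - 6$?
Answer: $- \frac{4802}{121} \approx -39.686$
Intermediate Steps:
$r{\left(v \right)} = \frac{9}{2} + \frac{1}{2 v}$ ($r{\left(v \right)} = \frac{9}{2} + \frac{1}{2 \left(0 + v\right)} = \frac{9}{2} + \frac{1}{2 v}$)
$s{\left(D \right)} = 2 D^{2}$ ($s{\left(D \right)} = D 2 D = 2 D^{2}$)
$Z{\left(d \right)} = -11$ ($Z{\left(d \right)} = -5 - 6 = -11$)
$M{\left(o \right)} = \frac{\left(1 + 9 o\right)^{2}}{2 o^{2}}$ ($M{\left(o \right)} = 2 \left(\frac{1 + 9 o}{2 o}\right)^{2} = 2 \frac{\left(1 + 9 o\right)^{2}}{4 o^{2}} = \frac{\left(1 + 9 o\right)^{2}}{2 o^{2}}$)
$- M{\left(Z{\left(1 \right)} \right)} = - \frac{\left(1 + 9 \left(-11\right)\right)^{2}}{2 \cdot 121} = - \frac{\left(1 - 99\right)^{2}}{2 \cdot 121} = - \frac{\left(-98\right)^{2}}{2 \cdot 121} = - \frac{9604}{2 \cdot 121} = \left(-1\right) \frac{4802}{121} = - \frac{4802}{121}$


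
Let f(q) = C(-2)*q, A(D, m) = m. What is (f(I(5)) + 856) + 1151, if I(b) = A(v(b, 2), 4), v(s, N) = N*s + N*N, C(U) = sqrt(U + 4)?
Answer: 2007 + 4*sqrt(2) ≈ 2012.7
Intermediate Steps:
C(U) = sqrt(4 + U)
v(s, N) = N**2 + N*s (v(s, N) = N*s + N**2 = N**2 + N*s)
I(b) = 4
f(q) = q*sqrt(2) (f(q) = sqrt(4 - 2)*q = sqrt(2)*q = q*sqrt(2))
(f(I(5)) + 856) + 1151 = (4*sqrt(2) + 856) + 1151 = (856 + 4*sqrt(2)) + 1151 = 2007 + 4*sqrt(2)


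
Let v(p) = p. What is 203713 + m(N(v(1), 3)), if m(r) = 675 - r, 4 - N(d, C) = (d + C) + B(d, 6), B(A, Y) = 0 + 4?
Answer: 204392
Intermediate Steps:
B(A, Y) = 4
N(d, C) = -C - d (N(d, C) = 4 - ((d + C) + 4) = 4 - ((C + d) + 4) = 4 - (4 + C + d) = 4 + (-4 - C - d) = -C - d)
203713 + m(N(v(1), 3)) = 203713 + (675 - (-1*3 - 1*1)) = 203713 + (675 - (-3 - 1)) = 203713 + (675 - 1*(-4)) = 203713 + (675 + 4) = 203713 + 679 = 204392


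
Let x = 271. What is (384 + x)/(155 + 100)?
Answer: 131/51 ≈ 2.5686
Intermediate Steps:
(384 + x)/(155 + 100) = (384 + 271)/(155 + 100) = 655/255 = 655*(1/255) = 131/51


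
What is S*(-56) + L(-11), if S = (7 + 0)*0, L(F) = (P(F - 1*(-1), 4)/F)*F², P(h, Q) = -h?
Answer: -110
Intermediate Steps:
L(F) = F*(-1 - F) (L(F) = ((-(F - 1*(-1)))/F)*F² = ((-(F + 1))/F)*F² = ((-(1 + F))/F)*F² = ((-1 - F)/F)*F² = F*(-1 - F))
S = 0 (S = 7*0 = 0)
S*(-56) + L(-11) = 0*(-56) - 1*(-11)*(1 - 11) = 0 - 1*(-11)*(-10) = 0 - 110 = -110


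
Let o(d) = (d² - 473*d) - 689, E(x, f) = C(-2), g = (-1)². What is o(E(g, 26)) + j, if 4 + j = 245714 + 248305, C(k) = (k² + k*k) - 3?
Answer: 490986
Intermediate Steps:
g = 1
C(k) = -3 + 2*k² (C(k) = (k² + k²) - 3 = 2*k² - 3 = -3 + 2*k²)
E(x, f) = 5 (E(x, f) = -3 + 2*(-2)² = -3 + 2*4 = -3 + 8 = 5)
o(d) = -689 + d² - 473*d
j = 494015 (j = -4 + (245714 + 248305) = -4 + 494019 = 494015)
o(E(g, 26)) + j = (-689 + 5² - 473*5) + 494015 = (-689 + 25 - 2365) + 494015 = -3029 + 494015 = 490986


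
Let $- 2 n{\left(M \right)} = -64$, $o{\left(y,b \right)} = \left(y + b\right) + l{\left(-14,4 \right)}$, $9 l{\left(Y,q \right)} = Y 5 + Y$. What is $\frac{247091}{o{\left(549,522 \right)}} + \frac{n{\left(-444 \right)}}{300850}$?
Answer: $\frac{1715477569}{7370825} \approx 232.74$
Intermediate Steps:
$l{\left(Y,q \right)} = \frac{2 Y}{3}$ ($l{\left(Y,q \right)} = \frac{Y 5 + Y}{9} = \frac{5 Y + Y}{9} = \frac{6 Y}{9} = \frac{2 Y}{3}$)
$o{\left(y,b \right)} = - \frac{28}{3} + b + y$ ($o{\left(y,b \right)} = \left(y + b\right) + \frac{2}{3} \left(-14\right) = \left(b + y\right) - \frac{28}{3} = - \frac{28}{3} + b + y$)
$n{\left(M \right)} = 32$ ($n{\left(M \right)} = \left(- \frac{1}{2}\right) \left(-64\right) = 32$)
$\frac{247091}{o{\left(549,522 \right)}} + \frac{n{\left(-444 \right)}}{300850} = \frac{247091}{- \frac{28}{3} + 522 + 549} + \frac{32}{300850} = \frac{247091}{\frac{3185}{3}} + 32 \cdot \frac{1}{300850} = 247091 \cdot \frac{3}{3185} + \frac{16}{150425} = \frac{57021}{245} + \frac{16}{150425} = \frac{1715477569}{7370825}$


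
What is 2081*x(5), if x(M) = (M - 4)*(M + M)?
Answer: 20810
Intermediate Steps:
x(M) = 2*M*(-4 + M) (x(M) = (-4 + M)*(2*M) = 2*M*(-4 + M))
2081*x(5) = 2081*(2*5*(-4 + 5)) = 2081*(2*5*1) = 2081*10 = 20810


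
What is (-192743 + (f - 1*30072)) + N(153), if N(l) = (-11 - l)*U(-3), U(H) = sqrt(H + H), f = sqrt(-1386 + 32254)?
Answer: -222815 + 2*sqrt(7717) - 164*I*sqrt(6) ≈ -2.2264e+5 - 401.72*I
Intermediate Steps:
f = 2*sqrt(7717) (f = sqrt(30868) = 2*sqrt(7717) ≈ 175.69)
U(H) = sqrt(2)*sqrt(H) (U(H) = sqrt(2*H) = sqrt(2)*sqrt(H))
N(l) = I*sqrt(6)*(-11 - l) (N(l) = (-11 - l)*(sqrt(2)*sqrt(-3)) = (-11 - l)*(sqrt(2)*(I*sqrt(3))) = (-11 - l)*(I*sqrt(6)) = I*sqrt(6)*(-11 - l))
(-192743 + (f - 1*30072)) + N(153) = (-192743 + (2*sqrt(7717) - 1*30072)) + I*sqrt(6)*(-11 - 1*153) = (-192743 + (2*sqrt(7717) - 30072)) + I*sqrt(6)*(-11 - 153) = (-192743 + (-30072 + 2*sqrt(7717))) + I*sqrt(6)*(-164) = (-222815 + 2*sqrt(7717)) - 164*I*sqrt(6) = -222815 + 2*sqrt(7717) - 164*I*sqrt(6)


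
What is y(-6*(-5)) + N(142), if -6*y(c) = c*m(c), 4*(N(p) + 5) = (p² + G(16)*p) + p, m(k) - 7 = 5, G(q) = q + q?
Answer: 12295/2 ≈ 6147.5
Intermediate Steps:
G(q) = 2*q
m(k) = 12 (m(k) = 7 + 5 = 12)
N(p) = -5 + p²/4 + 33*p/4 (N(p) = -5 + ((p² + (2*16)*p) + p)/4 = -5 + ((p² + 32*p) + p)/4 = -5 + (p² + 33*p)/4 = -5 + (p²/4 + 33*p/4) = -5 + p²/4 + 33*p/4)
y(c) = -2*c (y(c) = -c*12/6 = -2*c)
y(-6*(-5)) + N(142) = -(-12)*(-5) + (-5 + (¼)*142² + (33/4)*142) = -2*30 + (-5 + (¼)*20164 + 2343/2) = -60 + (-5 + 5041 + 2343/2) = -60 + 12415/2 = 12295/2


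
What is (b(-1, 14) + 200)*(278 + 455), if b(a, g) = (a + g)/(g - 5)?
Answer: 1328929/9 ≈ 1.4766e+5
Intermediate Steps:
b(a, g) = (a + g)/(-5 + g)
(b(-1, 14) + 200)*(278 + 455) = ((-1 + 14)/(-5 + 14) + 200)*(278 + 455) = (13/9 + 200)*733 = (1813/9)*733 = 1328929/9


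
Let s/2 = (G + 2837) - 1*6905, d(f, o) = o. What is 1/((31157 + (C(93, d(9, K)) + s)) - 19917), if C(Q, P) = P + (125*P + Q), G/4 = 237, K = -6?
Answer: 1/4337 ≈ 0.00023057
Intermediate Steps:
G = 948 (G = 4*237 = 948)
C(Q, P) = Q + 126*P (C(Q, P) = P + (Q + 125*P) = Q + 126*P)
s = -6240 (s = 2*((948 + 2837) - 1*6905) = 2*(3785 - 6905) = 2*(-3120) = -6240)
1/((31157 + (C(93, d(9, K)) + s)) - 19917) = 1/((31157 + ((93 + 126*(-6)) - 6240)) - 19917) = 1/((31157 + ((93 - 756) - 6240)) - 19917) = 1/((31157 + (-663 - 6240)) - 19917) = 1/((31157 - 6903) - 19917) = 1/(24254 - 19917) = 1/4337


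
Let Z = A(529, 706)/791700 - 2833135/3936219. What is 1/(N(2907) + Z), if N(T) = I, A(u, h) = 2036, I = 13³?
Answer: 37098864075/81479597481851 ≈ 0.00045531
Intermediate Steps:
I = 2197
N(T) = 2197
Z = -26606890924/37098864075 (Z = 2036/791700 - 2833135/3936219 = 2036*(1/791700) - 2833135*1/3936219 = 509/197925 - 2833135/3936219 = -26606890924/37098864075 ≈ -0.71719)
1/(N(2907) + Z) = 1/(2197 - 26606890924/37098864075) = 1/(81479597481851/37098864075) = 37098864075/81479597481851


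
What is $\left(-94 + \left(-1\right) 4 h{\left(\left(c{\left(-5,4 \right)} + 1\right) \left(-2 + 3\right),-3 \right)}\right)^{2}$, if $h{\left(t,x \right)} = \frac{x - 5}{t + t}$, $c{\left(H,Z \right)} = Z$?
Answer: $\frac{206116}{25} \approx 8244.6$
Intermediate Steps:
$h{\left(t,x \right)} = \frac{-5 + x}{2 t}$
$\left(-94 + \left(-1\right) 4 h{\left(\left(c{\left(-5,4 \right)} + 1\right) \left(-2 + 3\right),-3 \right)}\right)^{2} = \left(-94 + \left(-1\right) 4 \frac{-5 - 3}{2 \left(4 + 1\right) \left(-2 + 3\right)}\right)^{2} = \left(-94 - 4 \cdot \frac{1}{2} \frac{1}{5 \cdot 1} \left(-8\right)\right)^{2} = \left(-94 - 4 \cdot \frac{1}{2} \cdot \frac{1}{5} \left(-8\right)\right)^{2} = \left(-94 - - \frac{16}{5}\right)^{2} = \left(-94 + \frac{16}{5}\right)^{2} = \left(- \frac{454}{5}\right)^{2} = \frac{206116}{25}$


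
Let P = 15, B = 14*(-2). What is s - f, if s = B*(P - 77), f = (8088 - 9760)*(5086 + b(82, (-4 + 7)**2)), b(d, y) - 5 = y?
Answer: 8528936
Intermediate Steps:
b(d, y) = 5 + y
f = -8527200 (f = (8088 - 9760)*(5086 + (5 + (-4 + 7)**2)) = -1672*(5086 + (5 + 3**2)) = -1672*(5086 + (5 + 9)) = -1672*(5086 + 14) = -1672*5100 = -8527200)
B = -28
s = 1736 (s = -28*(15 - 77) = -28*(-62) = 1736)
s - f = 1736 - 1*(-8527200) = 1736 + 8527200 = 8528936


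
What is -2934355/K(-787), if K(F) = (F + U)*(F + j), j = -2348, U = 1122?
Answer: 586871/210045 ≈ 2.7940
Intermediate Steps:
K(F) = (-2348 + F)*(1122 + F) (K(F) = (F + 1122)*(F - 2348) = (1122 + F)*(-2348 + F) = (-2348 + F)*(1122 + F))
-2934355/K(-787) = -2934355/(-2634456 + (-787)² - 1226*(-787)) = -2934355/(-2634456 + 619369 + 964862) = -2934355/(-1050225) = -2934355*(-1/1050225) = 586871/210045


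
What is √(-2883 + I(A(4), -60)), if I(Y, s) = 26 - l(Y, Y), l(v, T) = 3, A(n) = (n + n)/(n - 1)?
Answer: 2*I*√715 ≈ 53.479*I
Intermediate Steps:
A(n) = 2*n/(-1 + n) (A(n) = (2*n)/(-1 + n) = 2*n/(-1 + n))
I(Y, s) = 23 (I(Y, s) = 26 - 1*3 = 26 - 3 = 23)
√(-2883 + I(A(4), -60)) = √(-2883 + 23) = √(-2860) = 2*I*√715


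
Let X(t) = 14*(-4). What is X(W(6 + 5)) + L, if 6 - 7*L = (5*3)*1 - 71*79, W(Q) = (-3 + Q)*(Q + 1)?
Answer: 744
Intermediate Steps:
W(Q) = (1 + Q)*(-3 + Q) (W(Q) = (-3 + Q)*(1 + Q) = (1 + Q)*(-3 + Q))
X(t) = -56
L = 800 (L = 6/7 - ((5*3)*1 - 71*79)/7 = 6/7 - (15*1 - 5609)/7 = 6/7 - (15 - 5609)/7 = 6/7 - ⅐*(-5594) = 6/7 + 5594/7 = 800)
X(W(6 + 5)) + L = -56 + 800 = 744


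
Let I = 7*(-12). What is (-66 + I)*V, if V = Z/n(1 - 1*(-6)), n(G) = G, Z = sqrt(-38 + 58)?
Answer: -300*sqrt(5)/7 ≈ -95.832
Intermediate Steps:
Z = 2*sqrt(5) (Z = sqrt(20) = 2*sqrt(5) ≈ 4.4721)
I = -84
V = 2*sqrt(5)/7 (V = (2*sqrt(5))/(1 - 1*(-6)) = (2*sqrt(5))/(1 + 6) = (2*sqrt(5))/7 = (2*sqrt(5))*(1/7) = 2*sqrt(5)/7 ≈ 0.63888)
(-66 + I)*V = (-66 - 84)*(2*sqrt(5)/7) = -300*sqrt(5)/7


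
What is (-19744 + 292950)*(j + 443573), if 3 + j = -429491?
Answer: 3846467274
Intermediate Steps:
j = -429494 (j = -3 - 429491 = -429494)
(-19744 + 292950)*(j + 443573) = (-19744 + 292950)*(-429494 + 443573) = 273206*14079 = 3846467274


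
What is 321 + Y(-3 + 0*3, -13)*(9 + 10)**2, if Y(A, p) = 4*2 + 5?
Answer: 5014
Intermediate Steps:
Y(A, p) = 13 (Y(A, p) = 8 + 5 = 13)
321 + Y(-3 + 0*3, -13)*(9 + 10)**2 = 321 + 13*(9 + 10)**2 = 321 + 13*19**2 = 321 + 13*361 = 321 + 4693 = 5014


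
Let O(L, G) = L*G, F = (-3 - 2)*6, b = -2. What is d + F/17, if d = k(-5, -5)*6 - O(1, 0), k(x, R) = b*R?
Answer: 990/17 ≈ 58.235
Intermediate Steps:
k(x, R) = -2*R
F = -30 (F = -5*6 = -30)
O(L, G) = G*L
d = 60 (d = -2*(-5)*6 - 0 = 10*6 - 1*0 = 60 + 0 = 60)
d + F/17 = 60 - 30/17 = 990/17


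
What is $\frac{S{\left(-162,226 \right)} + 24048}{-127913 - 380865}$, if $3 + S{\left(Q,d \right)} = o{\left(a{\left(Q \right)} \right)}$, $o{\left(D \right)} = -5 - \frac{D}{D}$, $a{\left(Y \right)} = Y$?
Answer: $- \frac{24039}{508778} \approx -0.047248$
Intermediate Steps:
$o{\left(D \right)} = -6$ ($o{\left(D \right)} = -5 - 1 = -6$)
$S{\left(Q,d \right)} = -9$ ($S{\left(Q,d \right)} = -3 - 6 = -9$)
$\frac{S{\left(-162,226 \right)} + 24048}{-127913 - 380865} = \frac{-9 + 24048}{-127913 - 380865} = \frac{24039}{-508778} = 24039 \left(- \frac{1}{508778}\right) = - \frac{24039}{508778}$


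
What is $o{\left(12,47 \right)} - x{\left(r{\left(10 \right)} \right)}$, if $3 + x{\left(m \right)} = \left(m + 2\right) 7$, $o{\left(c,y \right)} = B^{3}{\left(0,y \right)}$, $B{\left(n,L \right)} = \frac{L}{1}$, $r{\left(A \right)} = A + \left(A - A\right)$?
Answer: $103742$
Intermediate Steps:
$r{\left(A \right)} = A$ ($r{\left(A \right)} = A + 0 = A$)
$B{\left(n,L \right)} = L$ ($B{\left(n,L \right)} = L 1 = L$)
$o{\left(c,y \right)} = y^{3}$
$x{\left(m \right)} = 11 + 7 m$ ($x{\left(m \right)} = -3 + \left(m + 2\right) 7 = -3 + \left(2 + m\right) 7 = -3 + \left(14 + 7 m\right) = 11 + 7 m$)
$o{\left(12,47 \right)} - x{\left(r{\left(10 \right)} \right)} = 47^{3} - \left(11 + 7 \cdot 10\right) = 103823 - \left(11 + 70\right) = 103823 - 81 = 103742$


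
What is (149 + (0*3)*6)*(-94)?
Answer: -14006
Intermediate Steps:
(149 + (0*3)*6)*(-94) = (149 + 0*6)*(-94) = (149 + 0)*(-94) = 149*(-94) = -14006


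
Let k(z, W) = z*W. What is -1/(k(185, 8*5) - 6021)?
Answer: -1/1379 ≈ -0.00072516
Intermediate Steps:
k(z, W) = W*z
-1/(k(185, 8*5) - 6021) = -1/((8*5)*185 - 6021) = -1/(40*185 - 6021) = -1/(7400 - 6021) = -1/1379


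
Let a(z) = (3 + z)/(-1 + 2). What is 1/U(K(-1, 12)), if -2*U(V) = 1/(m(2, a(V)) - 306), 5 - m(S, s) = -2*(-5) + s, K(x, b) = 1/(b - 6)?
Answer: 1885/3 ≈ 628.33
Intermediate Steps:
a(z) = 3 + z (a(z) = (3 + z)/1 = (3 + z)*1 = 3 + z)
K(x, b) = 1/(-6 + b)
m(S, s) = -5 - s (m(S, s) = 5 - (-2*(-5) + s) = 5 - (10 + s) = 5 + (-10 - s) = -5 - s)
U(V) = -1/(2*(-314 - V)) (U(V) = -1/(2*((-5 - (3 + V)) - 306)) = -1/(2*((-5 + (-3 - V)) - 306)) = -1/(2*((-8 - V) - 306)) = -1/(2*(-314 - V)))
1/U(K(-1, 12)) = 1/(1/(2*(314 + 1/(-6 + 12)))) = 1/(1/(2*(314 + 1/6))) = 1/(1/(2*(314 + ⅙))) = 1/(1/(2*(1885/6))) = 1/((½)*(6/1885)) = 1/(3/1885) = 1885/3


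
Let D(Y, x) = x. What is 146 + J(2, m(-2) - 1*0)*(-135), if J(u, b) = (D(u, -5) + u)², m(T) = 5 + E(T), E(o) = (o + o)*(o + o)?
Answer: -1069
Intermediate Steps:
E(o) = 4*o² (E(o) = (2*o)*(2*o) = 4*o²)
m(T) = 5 + 4*T²
J(u, b) = (-5 + u)²
146 + J(2, m(-2) - 1*0)*(-135) = 146 + (-5 + 2)²*(-135) = 146 + (-3)²*(-135) = 146 + 9*(-135) = 146 - 1215 = -1069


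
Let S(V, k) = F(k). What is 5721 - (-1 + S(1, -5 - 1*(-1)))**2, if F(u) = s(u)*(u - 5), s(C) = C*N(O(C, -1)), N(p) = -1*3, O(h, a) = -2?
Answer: -6160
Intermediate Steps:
N(p) = -3
s(C) = -3*C (s(C) = C*(-3) = -3*C)
F(u) = -3*u*(-5 + u) (F(u) = (-3*u)*(u - 5) = (-3*u)*(-5 + u) = -3*u*(-5 + u))
S(V, k) = 3*k*(5 - k)
5721 - (-1 + S(1, -5 - 1*(-1)))**2 = 5721 - (-1 + 3*(-5 - 1*(-1))*(5 - (-5 - 1*(-1))))**2 = 5721 - (-1 + 3*(-5 + 1)*(5 - (-5 + 1)))**2 = 5721 - (-1 + 3*(-4)*(5 - 1*(-4)))**2 = 5721 - (-1 + 3*(-4)*(5 + 4))**2 = 5721 - (-1 + 3*(-4)*9)**2 = 5721 - (-1 - 108)**2 = 5721 - 1*(-109)**2 = 5721 - 1*11881 = 5721 - 11881 = -6160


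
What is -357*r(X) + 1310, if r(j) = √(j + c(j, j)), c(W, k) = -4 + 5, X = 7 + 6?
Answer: 1310 - 357*√14 ≈ -25.772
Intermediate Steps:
X = 13
c(W, k) = 1
r(j) = √(1 + j) (r(j) = √(j + 1) = √(1 + j))
-357*r(X) + 1310 = -357*√(1 + 13) + 1310 = -357*√14 + 1310 = 1310 - 357*√14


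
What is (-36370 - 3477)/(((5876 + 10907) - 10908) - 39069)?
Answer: 39847/33194 ≈ 1.2004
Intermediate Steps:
(-36370 - 3477)/(((5876 + 10907) - 10908) - 39069) = -39847/((16783 - 10908) - 39069) = -39847/(5875 - 39069) = -39847/(-33194) = -39847*(-1/33194) = 39847/33194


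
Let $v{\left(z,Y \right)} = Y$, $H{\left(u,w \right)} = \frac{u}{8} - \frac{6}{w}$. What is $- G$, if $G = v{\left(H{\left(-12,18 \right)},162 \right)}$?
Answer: $-162$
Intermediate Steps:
$H{\left(u,w \right)} = - \frac{6}{w} + \frac{u}{8}$ ($H{\left(u,w \right)} = u \frac{1}{8} - \frac{6}{w} = \frac{u}{8} - \frac{6}{w} = - \frac{6}{w} + \frac{u}{8}$)
$G = 162$
$- G = \left(-1\right) 162 = -162$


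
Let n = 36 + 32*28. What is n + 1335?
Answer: 2267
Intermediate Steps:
n = 932 (n = 36 + 896 = 932)
n + 1335 = 932 + 1335 = 2267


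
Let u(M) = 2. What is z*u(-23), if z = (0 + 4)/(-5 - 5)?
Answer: -⅘ ≈ -0.80000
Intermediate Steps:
z = -⅖ (z = 4/(-10) = 4*(-⅒) = -⅖ ≈ -0.40000)
z*u(-23) = -⅖*2 = -⅘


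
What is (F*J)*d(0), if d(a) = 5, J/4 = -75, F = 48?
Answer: -72000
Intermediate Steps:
J = -300 (J = 4*(-75) = -300)
(F*J)*d(0) = (48*(-300))*5 = -14400*5 = -72000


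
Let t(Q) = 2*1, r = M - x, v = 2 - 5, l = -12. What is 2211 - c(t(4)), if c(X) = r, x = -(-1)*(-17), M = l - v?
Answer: 2203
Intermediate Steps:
v = -3
M = -9 (M = -12 - 1*(-3) = -12 + 3 = -9)
x = -17 (x = -1*17 = -17)
r = 8 (r = -9 - 1*(-17) = -9 + 17 = 8)
t(Q) = 2
c(X) = 8
2211 - c(t(4)) = 2211 - 1*8 = 2211 - 8 = 2203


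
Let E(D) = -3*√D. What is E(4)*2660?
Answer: -15960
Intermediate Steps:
E(4)*2660 = -3*√4*2660 = -3*2*2660 = -6*2660 = -15960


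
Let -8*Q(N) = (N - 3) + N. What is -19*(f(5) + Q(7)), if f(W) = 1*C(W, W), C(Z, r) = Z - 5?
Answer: 209/8 ≈ 26.125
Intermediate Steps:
C(Z, r) = -5 + Z
Q(N) = 3/8 - N/4 (Q(N) = -((N - 3) + N)/8 = -((-3 + N) + N)/8 = -(-3 + 2*N)/8 = 3/8 - N/4)
f(W) = -5 + W (f(W) = 1*(-5 + W) = -5 + W)
-19*(f(5) + Q(7)) = -19*((-5 + 5) + (3/8 - 1/4*7)) = -19*(0 + (3/8 - 7/4)) = -19*(0 - 11/8) = -19*(-11/8) = 209/8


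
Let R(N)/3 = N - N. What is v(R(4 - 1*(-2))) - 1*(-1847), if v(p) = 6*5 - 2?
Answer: 1875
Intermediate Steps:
R(N) = 0 (R(N) = 3*(N - N) = 3*0 = 0)
v(p) = 28 (v(p) = 30 - 2 = 28)
v(R(4 - 1*(-2))) - 1*(-1847) = 28 - 1*(-1847) = 28 + 1847 = 1875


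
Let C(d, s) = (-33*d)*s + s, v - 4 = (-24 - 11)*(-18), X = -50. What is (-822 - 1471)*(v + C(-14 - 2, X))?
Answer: 59196088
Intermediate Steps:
v = 634 (v = 4 + (-24 - 11)*(-18) = 4 - 35*(-18) = 4 + 630 = 634)
C(d, s) = s - 33*d*s (C(d, s) = -33*d*s + s = s - 33*d*s)
(-822 - 1471)*(v + C(-14 - 2, X)) = (-822 - 1471)*(634 - 50*(1 - 33*(-14 - 2))) = -2293*(634 - 50*(1 - 33*(-16))) = -2293*(634 - 50*(1 + 528)) = -2293*(634 - 50*529) = -2293*(634 - 26450) = -2293*(-25816) = 59196088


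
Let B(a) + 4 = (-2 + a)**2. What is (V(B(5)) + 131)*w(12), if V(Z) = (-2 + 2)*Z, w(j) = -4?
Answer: -524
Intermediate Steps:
B(a) = -4 + (-2 + a)**2
V(Z) = 0 (V(Z) = 0*Z = 0)
(V(B(5)) + 131)*w(12) = (0 + 131)*(-4) = 131*(-4) = -524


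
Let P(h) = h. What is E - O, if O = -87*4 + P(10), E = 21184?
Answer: 21522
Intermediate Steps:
O = -338 (O = -87*4 + 10 = -348 + 10 = -338)
E - O = 21184 - 1*(-338) = 21184 + 338 = 21522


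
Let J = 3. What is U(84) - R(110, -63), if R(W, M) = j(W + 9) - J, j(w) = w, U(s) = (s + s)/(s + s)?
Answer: -115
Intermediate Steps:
U(s) = 1 (U(s) = (2*s)/((2*s)) = (2*s)*(1/(2*s)) = 1)
R(W, M) = 6 + W (R(W, M) = (W + 9) - 1*3 = (9 + W) - 3 = 6 + W)
U(84) - R(110, -63) = 1 - (6 + 110) = 1 - 1*116 = 1 - 116 = -115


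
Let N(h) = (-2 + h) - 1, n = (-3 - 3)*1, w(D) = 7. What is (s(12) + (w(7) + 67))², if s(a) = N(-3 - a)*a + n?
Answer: 21904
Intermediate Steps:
n = -6 (n = -6*1 = -6)
N(h) = -3 + h
s(a) = -6 + a*(-6 - a) (s(a) = (-3 + (-3 - a))*a - 6 = (-6 - a)*a - 6 = a*(-6 - a) - 6 = -6 + a*(-6 - a))
(s(12) + (w(7) + 67))² = ((-6 - 1*12*(6 + 12)) + (7 + 67))² = ((-6 - 1*12*18) + 74)² = ((-6 - 216) + 74)² = (-222 + 74)² = (-148)² = 21904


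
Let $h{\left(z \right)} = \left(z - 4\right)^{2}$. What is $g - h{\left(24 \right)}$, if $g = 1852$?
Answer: $1452$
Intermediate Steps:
$h{\left(z \right)} = \left(-4 + z\right)^{2}$
$g - h{\left(24 \right)} = 1852 - \left(-4 + 24\right)^{2} = 1852 - 20^{2} = 1852 - 400 = 1452$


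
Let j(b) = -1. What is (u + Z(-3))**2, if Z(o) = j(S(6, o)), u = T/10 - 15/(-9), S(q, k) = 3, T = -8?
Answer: 4/225 ≈ 0.017778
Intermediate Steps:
u = 13/15 (u = -8/10 - 15/(-9) = -8*1/10 - 15*(-1/9) = -4/5 + 5/3 = 13/15 ≈ 0.86667)
Z(o) = -1
(u + Z(-3))**2 = (13/15 - 1)**2 = (-2/15)**2 = 4/225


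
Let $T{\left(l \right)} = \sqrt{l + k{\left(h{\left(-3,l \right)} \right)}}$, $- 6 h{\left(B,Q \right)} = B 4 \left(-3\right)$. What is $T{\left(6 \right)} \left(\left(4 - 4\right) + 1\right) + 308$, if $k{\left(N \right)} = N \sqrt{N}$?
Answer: $308 + \sqrt{6 - 6 i \sqrt{6}} \approx 311.31 - 2.222 i$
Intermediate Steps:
$h{\left(B,Q \right)} = 2 B$ ($h{\left(B,Q \right)} = - \frac{B 4 \left(-3\right)}{6} = - \frac{4 B \left(-3\right)}{6} = - \frac{\left(-12\right) B}{6} = 2 B$)
$k{\left(N \right)} = N^{\frac{3}{2}}$
$T{\left(l \right)} = \sqrt{l - 6 i \sqrt{6}}$ ($T{\left(l \right)} = \sqrt{l + \left(2 \left(-3\right)\right)^{\frac{3}{2}}} = \sqrt{l + \left(-6\right)^{\frac{3}{2}}} = \sqrt{l - 6 i \sqrt{6}}$)
$T{\left(6 \right)} \left(\left(4 - 4\right) + 1\right) + 308 = \sqrt{6 - 6 i \sqrt{6}} \left(\left(4 - 4\right) + 1\right) + 308 = \sqrt{6 - 6 i \sqrt{6}} \left(0 + 1\right) + 308 = \sqrt{6 - 6 i \sqrt{6}} \cdot 1 + 308 = \sqrt{6 - 6 i \sqrt{6}} + 308 = 308 + \sqrt{6 - 6 i \sqrt{6}}$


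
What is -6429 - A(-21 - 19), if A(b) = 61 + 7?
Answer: -6497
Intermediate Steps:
A(b) = 68
-6429 - A(-21 - 19) = -6429 - 1*68 = -6429 - 68 = -6497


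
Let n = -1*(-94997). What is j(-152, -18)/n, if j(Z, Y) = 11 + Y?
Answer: -1/13571 ≈ -7.3686e-5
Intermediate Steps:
n = 94997
j(-152, -18)/n = (11 - 18)/94997 = -7*1/94997 = -1/13571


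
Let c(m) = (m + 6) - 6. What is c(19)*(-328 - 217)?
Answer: -10355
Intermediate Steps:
c(m) = m (c(m) = (6 + m) - 6 = m)
c(19)*(-328 - 217) = 19*(-328 - 217) = 19*(-545) = -10355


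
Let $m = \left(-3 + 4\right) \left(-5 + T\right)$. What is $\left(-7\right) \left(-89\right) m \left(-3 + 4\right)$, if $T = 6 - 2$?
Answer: $-623$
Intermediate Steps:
$T = 4$
$m = -1$ ($m = \left(-3 + 4\right) \left(-5 + 4\right) = 1 \left(-1\right) = -1$)
$\left(-7\right) \left(-89\right) m \left(-3 + 4\right) = \left(-7\right) \left(-89\right) \left(- (-3 + 4)\right) = 623 \left(\left(-1\right) 1\right) = 623 \left(-1\right) = -623$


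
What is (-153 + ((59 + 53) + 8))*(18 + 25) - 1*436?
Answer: -1855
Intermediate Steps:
(-153 + ((59 + 53) + 8))*(18 + 25) - 1*436 = (-153 + (112 + 8))*43 - 436 = (-153 + 120)*43 - 436 = -33*43 - 436 = -1419 - 436 = -1855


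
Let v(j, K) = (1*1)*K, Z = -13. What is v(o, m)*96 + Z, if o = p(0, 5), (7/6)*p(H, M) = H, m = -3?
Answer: -301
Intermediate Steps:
p(H, M) = 6*H/7
o = 0 (o = (6/7)*0 = 0)
v(j, K) = K (v(j, K) = 1*K = K)
v(o, m)*96 + Z = -3*96 - 13 = -288 - 13 = -301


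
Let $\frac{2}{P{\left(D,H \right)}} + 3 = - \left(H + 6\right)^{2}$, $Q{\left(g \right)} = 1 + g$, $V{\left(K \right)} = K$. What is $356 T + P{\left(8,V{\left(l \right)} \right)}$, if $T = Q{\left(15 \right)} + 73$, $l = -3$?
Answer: $\frac{190103}{6} \approx 31684.0$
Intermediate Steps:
$P{\left(D,H \right)} = \frac{2}{-3 - \left(6 + H\right)^{2}}$ ($P{\left(D,H \right)} = \frac{2}{-3 - \left(H + 6\right)^{2}} = \frac{2}{-3 - \left(6 + H\right)^{2}}$)
$T = 89$ ($T = \left(1 + 15\right) + 73 = 16 + 73 = 89$)
$356 T + P{\left(8,V{\left(l \right)} \right)} = 356 \cdot 89 - \frac{2}{3 + \left(6 - 3\right)^{2}} = 31684 - \frac{2}{3 + 3^{2}} = 31684 - \frac{2}{3 + 9} = 31684 - \frac{2}{12} = 31684 - \frac{1}{6} = \frac{190103}{6}$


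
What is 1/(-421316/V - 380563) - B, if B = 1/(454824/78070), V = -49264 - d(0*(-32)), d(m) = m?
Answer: -182956277187457/1065859253767548 ≈ -0.17165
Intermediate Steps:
V = -49264 (V = -49264 - 0*(-32) = -49264 - 1*0 = -49264 + 0 = -49264)
B = 39035/227412 (B = 1/(454824*(1/78070)) = 1/(227412/39035) = 39035/227412 ≈ 0.17165)
1/(-421316/V - 380563) - B = 1/(-421316/(-49264) - 380563) - 1*39035/227412 = 1/(-421316*(-1/49264) - 380563) - 39035/227412 = 1/(105329/12316 - 380563) - 39035/227412 = 1/(-4686908579/12316) - 39035/227412 = -12316/4686908579 - 39035/227412 = -182956277187457/1065859253767548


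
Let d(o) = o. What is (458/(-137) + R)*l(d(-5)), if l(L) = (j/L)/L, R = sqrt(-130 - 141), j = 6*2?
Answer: -5496/3425 + 12*I*sqrt(271)/25 ≈ -1.6047 + 7.9018*I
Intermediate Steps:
j = 12
R = I*sqrt(271) (R = sqrt(-271) = I*sqrt(271) ≈ 16.462*I)
l(L) = 12/L**2 (l(L) = (12/L)/L = 12/L**2)
(458/(-137) + R)*l(d(-5)) = (458/(-137) + I*sqrt(271))*(12/(-5)**2) = (458*(-1/137) + I*sqrt(271))*(12*(1/25)) = (-458/137 + I*sqrt(271))*(12/25) = -5496/3425 + 12*I*sqrt(271)/25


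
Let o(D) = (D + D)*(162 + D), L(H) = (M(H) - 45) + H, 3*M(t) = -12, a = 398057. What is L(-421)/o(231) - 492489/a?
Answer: -4073015662/3285164421 ≈ -1.2398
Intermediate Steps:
M(t) = -4 (M(t) = (⅓)*(-12) = -4)
L(H) = -49 + H (L(H) = (-4 - 45) + H = -49 + H)
o(D) = 2*D*(162 + D) (o(D) = (2*D)*(162 + D) = 2*D*(162 + D))
L(-421)/o(231) - 492489/a = (-49 - 421)/((2*231*(162 + 231))) - 492489/398057 = -470/(2*231*393) - 492489*1/398057 = -470/181566 - 492489/398057 = -470*1/181566 - 492489/398057 = -235/90783 - 492489/398057 = -4073015662/3285164421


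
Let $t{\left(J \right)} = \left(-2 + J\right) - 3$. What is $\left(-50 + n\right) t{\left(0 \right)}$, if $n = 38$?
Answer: $60$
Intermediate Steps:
$t{\left(J \right)} = -5 + J$
$\left(-50 + n\right) t{\left(0 \right)} = \left(-50 + 38\right) \left(-5 + 0\right) = \left(-12\right) \left(-5\right) = 60$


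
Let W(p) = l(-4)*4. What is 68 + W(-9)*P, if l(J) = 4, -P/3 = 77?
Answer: -3628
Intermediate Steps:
P = -231 (P = -3*77 = -231)
W(p) = 16 (W(p) = 4*4 = 16)
68 + W(-9)*P = 68 + 16*(-231) = 68 - 3696 = -3628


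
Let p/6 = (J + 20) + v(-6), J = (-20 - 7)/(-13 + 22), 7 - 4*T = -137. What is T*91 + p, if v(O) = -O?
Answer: 3414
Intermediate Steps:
T = 36 (T = 7/4 - ¼*(-137) = 7/4 + 137/4 = 36)
J = -3 (J = -27/9 = -27*⅑ = -3)
p = 138 (p = 6*((-3 + 20) - 1*(-6)) = 6*(17 + 6) = 6*23 = 138)
T*91 + p = 36*91 + 138 = 3276 + 138 = 3414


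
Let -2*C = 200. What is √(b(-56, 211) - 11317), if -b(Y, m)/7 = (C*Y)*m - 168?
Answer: 3*I*√920149 ≈ 2877.7*I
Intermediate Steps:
C = -100 (C = -½*200 = -100)
b(Y, m) = 1176 + 700*Y*m (b(Y, m) = -7*((-100*Y)*m - 168) = -7*(-100*Y*m - 168) = -7*(-168 - 100*Y*m) = 1176 + 700*Y*m)
√(b(-56, 211) - 11317) = √((1176 + 700*(-56)*211) - 11317) = √((1176 - 8271200) - 11317) = √(-8270024 - 11317) = √(-8281341) = 3*I*√920149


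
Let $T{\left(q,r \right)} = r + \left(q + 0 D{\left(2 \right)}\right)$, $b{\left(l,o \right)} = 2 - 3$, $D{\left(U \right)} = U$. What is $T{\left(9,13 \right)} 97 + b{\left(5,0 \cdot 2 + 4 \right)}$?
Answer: $2133$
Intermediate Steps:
$b{\left(l,o \right)} = -1$ ($b{\left(l,o \right)} = 2 - 3 = -1$)
$T{\left(q,r \right)} = q + r$ ($T{\left(q,r \right)} = r + \left(q + 0 \cdot 2\right) = r + \left(q + 0\right) = r + q = q + r$)
$T{\left(9,13 \right)} 97 + b{\left(5,0 \cdot 2 + 4 \right)} = \left(9 + 13\right) 97 - 1 = 22 \cdot 97 - 1 = 2134 - 1 = 2133$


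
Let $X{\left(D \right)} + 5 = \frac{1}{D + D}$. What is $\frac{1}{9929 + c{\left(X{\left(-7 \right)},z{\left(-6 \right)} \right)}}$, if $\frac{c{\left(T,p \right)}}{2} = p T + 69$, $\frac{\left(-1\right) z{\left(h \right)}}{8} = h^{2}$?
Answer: $\frac{7}{90917} \approx 7.6993 \cdot 10^{-5}$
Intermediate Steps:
$z{\left(h \right)} = - 8 h^{2}$
$X{\left(D \right)} = -5 + \frac{1}{2 D}$ ($X{\left(D \right)} = -5 + \frac{1}{D + D} = -5 + \frac{1}{2 D}$)
$c{\left(T,p \right)} = 138 + 2 T p$ ($c{\left(T,p \right)} = 2 \left(p T + 69\right) = 2 \left(T p + 69\right) = 2 \left(69 + T p\right) = 138 + 2 T p$)
$\frac{1}{9929 + c{\left(X{\left(-7 \right)},z{\left(-6 \right)} \right)}} = \frac{1}{9929 + \left(138 + 2 \left(-5 + \frac{1}{2 \left(-7\right)}\right) \left(- 8 \left(-6\right)^{2}\right)\right)} = \frac{1}{9929 + \left(138 + 2 \left(-5 + \frac{1}{2} \left(- \frac{1}{7}\right)\right) \left(\left(-8\right) 36\right)\right)} = \frac{1}{9929 + \left(138 + 2 \left(-5 - \frac{1}{14}\right) \left(-288\right)\right)} = \frac{1}{9929 + \left(138 + 2 \left(- \frac{71}{14}\right) \left(-288\right)\right)} = \frac{1}{9929 + \left(138 + \frac{20448}{7}\right)} = \frac{1}{9929 + \frac{21414}{7}} = \frac{1}{\frac{90917}{7}} = \frac{7}{90917}$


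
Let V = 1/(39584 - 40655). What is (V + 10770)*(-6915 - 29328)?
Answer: -46450112063/119 ≈ -3.9034e+8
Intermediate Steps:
V = -1/1071 (V = 1/(-1071) = -1/1071 ≈ -0.00093371)
(V + 10770)*(-6915 - 29328) = (-1/1071 + 10770)*(-6915 - 29328) = (11534669/1071)*(-36243) = -46450112063/119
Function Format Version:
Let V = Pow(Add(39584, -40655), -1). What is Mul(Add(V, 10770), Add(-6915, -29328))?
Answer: Rational(-46450112063, 119) ≈ -3.9034e+8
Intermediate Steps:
V = Rational(-1, 1071) (V = Pow(-1071, -1) = Rational(-1, 1071) ≈ -0.00093371)
Mul(Add(V, 10770), Add(-6915, -29328)) = Mul(Add(Rational(-1, 1071), 10770), Add(-6915, -29328)) = Mul(Rational(11534669, 1071), -36243) = Rational(-46450112063, 119)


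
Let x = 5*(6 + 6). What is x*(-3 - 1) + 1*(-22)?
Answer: -262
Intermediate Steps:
x = 60 (x = 5*12 = 60)
x*(-3 - 1) + 1*(-22) = 60*(-3 - 1) + 1*(-22) = 60*(-4) - 22 = -240 - 22 = -262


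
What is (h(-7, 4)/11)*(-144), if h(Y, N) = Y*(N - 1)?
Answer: 3024/11 ≈ 274.91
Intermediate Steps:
h(Y, N) = Y*(-1 + N)
(h(-7, 4)/11)*(-144) = (-7*(-1 + 4)/11)*(-144) = (-7*3*(1/11))*(-144) = -21*1/11*(-144) = -21/11*(-144) = 3024/11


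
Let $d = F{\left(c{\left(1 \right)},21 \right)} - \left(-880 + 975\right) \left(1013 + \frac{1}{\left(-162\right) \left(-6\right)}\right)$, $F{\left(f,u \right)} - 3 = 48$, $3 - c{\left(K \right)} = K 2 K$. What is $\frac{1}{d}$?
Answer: $- \frac{972}{93490943} \approx -1.0397 \cdot 10^{-5}$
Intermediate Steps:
$c{\left(K \right)} = 3 - 2 K^{2}$ ($c{\left(K \right)} = 3 - K 2 K = 3 - 2 K K = 3 - 2 K^{2}$)
$F{\left(f,u \right)} = 51$ ($F{\left(f,u \right)} = 3 + 48 = 51$)
$d = - \frac{93490943}{972}$ ($d = 51 - \left(-880 + 975\right) \left(1013 + \frac{1}{\left(-162\right) \left(-6\right)}\right) = 51 - 95 \left(1013 + \frac{1}{972}\right) = 51 - 95 \cdot \frac{984637}{972} = 51 - \frac{93540515}{972} = - \frac{93490943}{972} \approx -96184.0$)
$\frac{1}{d} = \frac{1}{- \frac{93490943}{972}} = - \frac{972}{93490943}$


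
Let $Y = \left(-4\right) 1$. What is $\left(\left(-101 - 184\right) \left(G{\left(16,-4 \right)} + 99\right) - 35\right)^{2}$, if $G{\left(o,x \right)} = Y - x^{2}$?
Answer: $508502500$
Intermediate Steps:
$Y = -4$
$G{\left(o,x \right)} = -4 - x^{2}$
$\left(\left(-101 - 184\right) \left(G{\left(16,-4 \right)} + 99\right) - 35\right)^{2} = \left(\left(-101 - 184\right) \left(\left(-4 - \left(-4\right)^{2}\right) + 99\right) - 35\right)^{2} = \left(- 285 \left(\left(-4 - 16\right) + 99\right) - 35\right)^{2} = \left(- 285 \left(-20 + 99\right) - 35\right)^{2} = \left(\left(-285\right) 79 - 35\right)^{2} = \left(-22515 - 35\right)^{2} = \left(-22550\right)^{2} = 508502500$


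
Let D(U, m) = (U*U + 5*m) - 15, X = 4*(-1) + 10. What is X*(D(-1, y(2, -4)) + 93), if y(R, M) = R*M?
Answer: 234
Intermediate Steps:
X = 6 (X = -4 + 10 = 6)
y(R, M) = M*R
D(U, m) = -15 + U² + 5*m (D(U, m) = (U² + 5*m) - 15 = -15 + U² + 5*m)
X*(D(-1, y(2, -4)) + 93) = 6*((-15 + (-1)² + 5*(-4*2)) + 93) = 6*((-15 + 1 + 5*(-8)) + 93) = 6*((-15 + 1 - 40) + 93) = 6*(-54 + 93) = 6*39 = 234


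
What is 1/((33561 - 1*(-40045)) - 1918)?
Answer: 1/71688 ≈ 1.3949e-5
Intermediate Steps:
1/((33561 - 1*(-40045)) - 1918) = 1/((33561 + 40045) - 1918) = 1/(73606 - 1918) = 1/71688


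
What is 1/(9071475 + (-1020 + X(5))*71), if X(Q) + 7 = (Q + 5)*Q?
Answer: 1/9002108 ≈ 1.1109e-7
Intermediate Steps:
X(Q) = -7 + Q*(5 + Q) (X(Q) = -7 + (Q + 5)*Q = -7 + (5 + Q)*Q = -7 + Q*(5 + Q))
1/(9071475 + (-1020 + X(5))*71) = 1/(9071475 + (-1020 + (-7 + 5² + 5*5))*71) = 1/(9071475 + (-1020 + (-7 + 25 + 25))*71) = 1/(9071475 + (-1020 + 43)*71) = 1/(9071475 - 977*71) = 1/(9071475 - 69367) = 1/9002108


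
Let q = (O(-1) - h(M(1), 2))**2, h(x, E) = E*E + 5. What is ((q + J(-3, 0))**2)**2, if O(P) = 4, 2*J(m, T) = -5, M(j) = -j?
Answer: 4100625/16 ≈ 2.5629e+5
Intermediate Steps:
J(m, T) = -5/2 (J(m, T) = (1/2)*(-5) = -5/2)
h(x, E) = 5 + E**2 (h(x, E) = E**2 + 5 = 5 + E**2)
q = 25 (q = (4 - (5 + 2**2))**2 = (4 - (5 + 4))**2 = (4 - 1*9)**2 = (4 - 9)**2 = (-5)**2 = 25)
((q + J(-3, 0))**2)**2 = ((25 - 5/2)**2)**2 = ((45/2)**2)**2 = (2025/4)**2 = 4100625/16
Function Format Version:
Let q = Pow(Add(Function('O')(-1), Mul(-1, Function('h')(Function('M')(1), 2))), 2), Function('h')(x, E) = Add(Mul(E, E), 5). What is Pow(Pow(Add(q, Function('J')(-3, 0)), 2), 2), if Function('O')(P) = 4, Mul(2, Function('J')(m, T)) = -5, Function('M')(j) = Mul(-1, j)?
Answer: Rational(4100625, 16) ≈ 2.5629e+5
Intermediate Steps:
Function('J')(m, T) = Rational(-5, 2) (Function('J')(m, T) = Mul(Rational(1, 2), -5) = Rational(-5, 2))
Function('h')(x, E) = Add(5, Pow(E, 2)) (Function('h')(x, E) = Add(Pow(E, 2), 5) = Add(5, Pow(E, 2)))
q = 25 (q = Pow(Add(4, Mul(-1, Add(5, Pow(2, 2)))), 2) = Pow(Add(4, Mul(-1, Add(5, 4))), 2) = Pow(Add(4, Mul(-1, 9)), 2) = Pow(Add(4, -9), 2) = Pow(-5, 2) = 25)
Pow(Pow(Add(q, Function('J')(-3, 0)), 2), 2) = Pow(Pow(Add(25, Rational(-5, 2)), 2), 2) = Pow(Pow(Rational(45, 2), 2), 2) = Pow(Rational(2025, 4), 2) = Rational(4100625, 16)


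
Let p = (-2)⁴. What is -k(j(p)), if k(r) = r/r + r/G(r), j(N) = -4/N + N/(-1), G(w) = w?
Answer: -2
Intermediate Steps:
p = 16
j(N) = -N - 4/N (j(N) = -4/N + N*(-1) = -4/N - N = -N - 4/N)
k(r) = 2 (k(r) = r/r + r/r = 1 + 1 = 2)
-k(j(p)) = -1*2 = -2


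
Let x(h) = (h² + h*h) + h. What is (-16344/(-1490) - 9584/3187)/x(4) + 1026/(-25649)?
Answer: 99293287919/548089248915 ≈ 0.18116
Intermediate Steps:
x(h) = h + 2*h² (x(h) = (h² + h²) + h = 2*h² + h = h + 2*h²)
(-16344/(-1490) - 9584/3187)/x(4) + 1026/(-25649) = (-16344/(-1490) - 9584/3187)/((4*(1 + 2*4))) + 1026/(-25649) = (-16344*(-1/1490) - 9584*1/3187)/((4*(1 + 8))) + 1026*(-1/25649) = (8172/745 - 9584/3187)/((4*9)) - 1026/25649 = (18904084/2374315)/36 - 1026/25649 = (18904084/2374315)*(1/36) - 1026/25649 = 4726021/21368835 - 1026/25649 = 99293287919/548089248915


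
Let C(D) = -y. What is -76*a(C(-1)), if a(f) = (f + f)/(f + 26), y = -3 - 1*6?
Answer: -1368/35 ≈ -39.086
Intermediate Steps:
y = -9 (y = -3 - 6 = -9)
C(D) = 9 (C(D) = -1*(-9) = 9)
a(f) = 2*f/(26 + f) (a(f) = (2*f)/(26 + f) = 2*f/(26 + f))
-76*a(C(-1)) = -152*9/(26 + 9) = -152*9/35 = -76*18/35 = -1368/35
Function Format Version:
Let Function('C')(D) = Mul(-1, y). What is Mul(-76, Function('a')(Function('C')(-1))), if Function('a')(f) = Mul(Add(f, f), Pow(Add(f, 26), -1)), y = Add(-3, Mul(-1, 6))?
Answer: Rational(-1368, 35) ≈ -39.086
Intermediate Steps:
y = -9 (y = Add(-3, -6) = -9)
Function('C')(D) = 9 (Function('C')(D) = Mul(-1, -9) = 9)
Function('a')(f) = Mul(2, f, Pow(Add(26, f), -1)) (Function('a')(f) = Mul(Mul(2, f), Pow(Add(26, f), -1)) = Mul(2, f, Pow(Add(26, f), -1)))
Mul(-76, Function('a')(Function('C')(-1))) = Mul(-76, Mul(2, 9, Pow(Add(26, 9), -1))) = Mul(-76, Mul(2, 9, Pow(35, -1))) = Mul(-76, Mul(2, 9, Rational(1, 35))) = Mul(-76, Rational(18, 35)) = Rational(-1368, 35)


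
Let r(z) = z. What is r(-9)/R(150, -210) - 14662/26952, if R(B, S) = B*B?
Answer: -1146311/2105625 ≈ -0.54440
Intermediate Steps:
R(B, S) = B**2
r(-9)/R(150, -210) - 14662/26952 = -9/(150**2) - 14662/26952 = -9/22500 - 14662*1/26952 = -9*1/22500 - 7331/13476 = -1/2500 - 7331/13476 = -1146311/2105625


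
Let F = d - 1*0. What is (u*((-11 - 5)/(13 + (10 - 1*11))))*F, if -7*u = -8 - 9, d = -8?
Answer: 544/21 ≈ 25.905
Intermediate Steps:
u = 17/7 (u = -(-8 - 9)/7 = -⅐*(-17) = 17/7 ≈ 2.4286)
F = -8 (F = -8 - 1*0 = -8 + 0 = -8)
(u*((-11 - 5)/(13 + (10 - 1*11))))*F = (17*((-11 - 5)/(13 + (10 - 1*11)))/7)*(-8) = (17*(-16/(13 + (10 - 11)))/7)*(-8) = (17*(-16/(13 - 1))/7)*(-8) = (17*(-16/12)/7)*(-8) = (17*(-16*1/12)/7)*(-8) = ((17/7)*(-4/3))*(-8) = -68/21*(-8) = 544/21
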